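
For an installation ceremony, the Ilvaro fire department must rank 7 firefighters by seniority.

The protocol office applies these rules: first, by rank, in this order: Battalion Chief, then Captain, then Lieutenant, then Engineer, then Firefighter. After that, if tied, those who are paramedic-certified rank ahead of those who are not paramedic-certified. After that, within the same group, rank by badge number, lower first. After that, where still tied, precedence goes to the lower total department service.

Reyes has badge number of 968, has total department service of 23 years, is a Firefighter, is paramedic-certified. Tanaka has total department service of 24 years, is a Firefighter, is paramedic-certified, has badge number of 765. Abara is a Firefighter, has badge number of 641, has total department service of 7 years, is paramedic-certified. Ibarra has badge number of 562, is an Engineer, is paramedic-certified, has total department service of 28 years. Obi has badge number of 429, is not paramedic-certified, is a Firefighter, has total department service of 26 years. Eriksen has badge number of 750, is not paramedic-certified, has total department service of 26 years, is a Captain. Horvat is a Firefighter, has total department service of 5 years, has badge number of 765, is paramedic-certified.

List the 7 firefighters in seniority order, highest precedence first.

Eriksen, Ibarra, Abara, Horvat, Tanaka, Reyes, Obi

By rank: Eriksen (Captain); then Ibarra (Engineer); then Abara, Horvat, Tanaka, Reyes and Obi (Firefighter).
Among Abara, Horvat, Tanaka, Reyes and Obi, paramedic-certified before not paramedic-certified: Abara, Horvat, Tanaka and Reyes (paramedic-certified) before Obi (not paramedic-certified).
Among Abara, Horvat, Tanaka and Reyes, by badge number (lower first): Abara (641) before Horvat and Tanaka (765) before Reyes (968).
Among Horvat and Tanaka, by total department service (lower first): Horvat (5 years) before Tanaka (24 years).
Full order: Eriksen, Ibarra, Abara, Horvat, Tanaka, Reyes, Obi.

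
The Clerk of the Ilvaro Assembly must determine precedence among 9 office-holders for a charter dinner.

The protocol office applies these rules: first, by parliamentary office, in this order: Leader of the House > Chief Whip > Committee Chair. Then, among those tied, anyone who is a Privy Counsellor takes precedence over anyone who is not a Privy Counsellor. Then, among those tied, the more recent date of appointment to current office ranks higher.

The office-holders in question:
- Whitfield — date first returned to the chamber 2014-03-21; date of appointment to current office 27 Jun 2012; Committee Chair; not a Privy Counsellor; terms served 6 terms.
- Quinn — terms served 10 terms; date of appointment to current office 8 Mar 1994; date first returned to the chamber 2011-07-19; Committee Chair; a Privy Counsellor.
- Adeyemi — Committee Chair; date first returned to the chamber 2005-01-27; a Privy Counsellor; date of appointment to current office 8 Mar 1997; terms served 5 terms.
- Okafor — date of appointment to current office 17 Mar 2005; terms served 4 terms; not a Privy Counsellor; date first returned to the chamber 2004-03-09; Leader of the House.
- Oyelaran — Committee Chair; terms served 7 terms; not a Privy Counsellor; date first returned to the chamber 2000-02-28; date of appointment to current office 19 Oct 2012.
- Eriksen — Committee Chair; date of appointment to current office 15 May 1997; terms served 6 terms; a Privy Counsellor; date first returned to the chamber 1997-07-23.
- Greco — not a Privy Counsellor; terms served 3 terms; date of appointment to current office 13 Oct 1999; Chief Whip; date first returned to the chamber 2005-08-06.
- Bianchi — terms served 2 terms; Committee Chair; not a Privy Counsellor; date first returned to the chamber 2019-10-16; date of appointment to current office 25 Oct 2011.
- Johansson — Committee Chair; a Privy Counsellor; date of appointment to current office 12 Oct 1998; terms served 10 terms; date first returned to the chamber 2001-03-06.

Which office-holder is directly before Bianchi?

Whitfield

By parliamentary office: Okafor (Leader of the House); then Greco (Chief Whip); then Johansson, Eriksen, Adeyemi, Quinn, Oyelaran, Whitfield and Bianchi (Committee Chair).
Among Johansson, Eriksen, Adeyemi, Quinn, Oyelaran, Whitfield and Bianchi, a Privy Counsellor before not a Privy Counsellor: Johansson, Eriksen, Adeyemi and Quinn (a Privy Counsellor) before Oyelaran, Whitfield and Bianchi (not a Privy Counsellor).
Among Johansson, Eriksen, Adeyemi and Quinn, by date of appointment to current office (later first): Johansson (12 Oct 1998) before Eriksen (15 May 1997) before Adeyemi (8 Mar 1997) before Quinn (8 Mar 1994).
Among Oyelaran, Whitfield and Bianchi, by date of appointment to current office (later first): Oyelaran (19 Oct 2012) before Whitfield (27 Jun 2012) before Bianchi (25 Oct 2011).
Order: Okafor, Greco, Johansson, Eriksen, Adeyemi, Quinn, Oyelaran, Whitfield, Bianchi.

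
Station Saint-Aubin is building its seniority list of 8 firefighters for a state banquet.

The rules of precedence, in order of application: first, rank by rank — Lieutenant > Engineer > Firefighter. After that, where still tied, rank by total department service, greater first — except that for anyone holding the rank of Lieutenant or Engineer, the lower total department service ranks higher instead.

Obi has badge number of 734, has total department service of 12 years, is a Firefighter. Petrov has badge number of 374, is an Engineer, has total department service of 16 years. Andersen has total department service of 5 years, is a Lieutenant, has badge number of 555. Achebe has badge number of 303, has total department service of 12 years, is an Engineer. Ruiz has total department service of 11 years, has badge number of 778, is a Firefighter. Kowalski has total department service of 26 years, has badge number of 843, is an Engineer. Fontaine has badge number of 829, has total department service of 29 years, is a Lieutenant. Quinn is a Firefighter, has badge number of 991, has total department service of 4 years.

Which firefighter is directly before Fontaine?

By rank: Andersen and Fontaine (Lieutenant); then Achebe, Petrov and Kowalski (Engineer); then Obi, Ruiz and Quinn (Firefighter).
Among Andersen and Fontaine, by total department service (lower first) (reversed rule for this group): Andersen (5 years) before Fontaine (29 years).
Among Achebe, Petrov and Kowalski, by total department service (lower first) (reversed rule for this group): Achebe (12 years) before Petrov (16 years) before Kowalski (26 years).
Among Obi, Ruiz and Quinn, by total department service (higher first): Obi (12 years) before Ruiz (11 years) before Quinn (4 years).
Order: Andersen, Fontaine, Achebe, Petrov, Kowalski, Obi, Ruiz, Quinn.

Andersen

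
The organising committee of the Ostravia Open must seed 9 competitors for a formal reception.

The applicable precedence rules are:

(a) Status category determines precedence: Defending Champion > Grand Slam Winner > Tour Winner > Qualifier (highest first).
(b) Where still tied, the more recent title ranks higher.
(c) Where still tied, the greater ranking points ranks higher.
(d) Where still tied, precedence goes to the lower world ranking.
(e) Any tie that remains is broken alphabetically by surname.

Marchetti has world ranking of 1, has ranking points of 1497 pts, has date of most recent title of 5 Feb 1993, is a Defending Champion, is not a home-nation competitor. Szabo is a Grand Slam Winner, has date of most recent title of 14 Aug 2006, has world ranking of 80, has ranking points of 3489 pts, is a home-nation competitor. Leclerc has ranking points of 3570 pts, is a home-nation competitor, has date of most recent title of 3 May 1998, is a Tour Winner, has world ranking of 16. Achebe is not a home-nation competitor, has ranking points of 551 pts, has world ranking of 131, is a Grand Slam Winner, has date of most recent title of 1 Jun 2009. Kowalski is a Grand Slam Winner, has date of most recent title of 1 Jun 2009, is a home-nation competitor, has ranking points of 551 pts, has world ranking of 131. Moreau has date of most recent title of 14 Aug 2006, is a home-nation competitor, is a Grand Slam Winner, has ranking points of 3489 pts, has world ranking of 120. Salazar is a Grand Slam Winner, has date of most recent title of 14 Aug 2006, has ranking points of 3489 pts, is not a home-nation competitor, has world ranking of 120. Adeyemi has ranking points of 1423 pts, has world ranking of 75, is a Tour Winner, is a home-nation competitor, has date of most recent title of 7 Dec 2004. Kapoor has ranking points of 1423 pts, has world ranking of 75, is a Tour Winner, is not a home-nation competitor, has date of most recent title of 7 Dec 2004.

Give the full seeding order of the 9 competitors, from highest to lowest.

Marchetti, Achebe, Kowalski, Szabo, Moreau, Salazar, Adeyemi, Kapoor, Leclerc

By status category: Marchetti (Defending Champion); then Achebe, Kowalski, Szabo, Moreau and Salazar (Grand Slam Winner); then Adeyemi, Kapoor and Leclerc (Tour Winner).
Among Achebe, Kowalski, Szabo, Moreau and Salazar, by date of most recent title (later first): Achebe and Kowalski (1 Jun 2009) before Szabo, Moreau and Salazar (14 Aug 2006).
Achebe and Kowalski both have ranking points 551 pts, so the next rule applies.
Achebe and Kowalski both have world ranking 131, so the next rule applies.
Among Achebe and Kowalski, alphabetically by surname: Achebe before Kowalski.
Szabo, Moreau and Salazar all have ranking points 3489 pts, so the next rule applies.
Among Szabo, Moreau and Salazar, by world ranking (lower first): Szabo (80) before Moreau and Salazar (120).
Among Moreau and Salazar, alphabetically by surname: Moreau before Salazar.
Among Adeyemi, Kapoor and Leclerc, by date of most recent title (later first): Adeyemi and Kapoor (7 Dec 2004) before Leclerc (3 May 1998).
Adeyemi and Kapoor both have ranking points 1423 pts, so the next rule applies.
Adeyemi and Kapoor both have world ranking 75, so the next rule applies.
Among Adeyemi and Kapoor, alphabetically by surname: Adeyemi before Kapoor.
Full order: Marchetti, Achebe, Kowalski, Szabo, Moreau, Salazar, Adeyemi, Kapoor, Leclerc.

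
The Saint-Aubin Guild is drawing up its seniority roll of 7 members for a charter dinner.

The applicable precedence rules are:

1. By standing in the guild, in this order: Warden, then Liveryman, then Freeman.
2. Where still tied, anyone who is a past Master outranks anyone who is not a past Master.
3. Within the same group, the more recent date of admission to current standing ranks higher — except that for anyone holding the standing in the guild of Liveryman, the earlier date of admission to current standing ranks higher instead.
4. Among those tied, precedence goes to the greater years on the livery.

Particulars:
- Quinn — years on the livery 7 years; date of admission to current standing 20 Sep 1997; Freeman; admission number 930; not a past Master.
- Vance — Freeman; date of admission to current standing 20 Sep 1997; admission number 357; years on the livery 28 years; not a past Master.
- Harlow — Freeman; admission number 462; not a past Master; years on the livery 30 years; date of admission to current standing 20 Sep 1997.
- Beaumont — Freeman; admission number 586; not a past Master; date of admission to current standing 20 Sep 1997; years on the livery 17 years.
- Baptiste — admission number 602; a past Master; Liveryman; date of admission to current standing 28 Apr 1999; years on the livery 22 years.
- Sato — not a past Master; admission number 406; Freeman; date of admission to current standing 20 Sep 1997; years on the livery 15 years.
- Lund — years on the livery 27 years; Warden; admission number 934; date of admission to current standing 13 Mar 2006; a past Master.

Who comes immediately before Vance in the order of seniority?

Harlow

By standing in the guild: Lund (Warden); then Baptiste (Liveryman); then Harlow, Vance, Beaumont, Sato and Quinn (Freeman).
Harlow, Vance, Beaumont, Sato and Quinn are each not a past Master, so the next rule applies.
Harlow, Vance, Beaumont, Sato and Quinn all have date of admission to current standing 20 Sep 1997, so the next rule applies.
Among Harlow, Vance, Beaumont, Sato and Quinn, by years on the livery (higher first): Harlow (30 years) before Vance (28 years) before Beaumont (17 years) before Sato (15 years) before Quinn (7 years).
Order: Lund, Baptiste, Harlow, Vance, Beaumont, Sato, Quinn.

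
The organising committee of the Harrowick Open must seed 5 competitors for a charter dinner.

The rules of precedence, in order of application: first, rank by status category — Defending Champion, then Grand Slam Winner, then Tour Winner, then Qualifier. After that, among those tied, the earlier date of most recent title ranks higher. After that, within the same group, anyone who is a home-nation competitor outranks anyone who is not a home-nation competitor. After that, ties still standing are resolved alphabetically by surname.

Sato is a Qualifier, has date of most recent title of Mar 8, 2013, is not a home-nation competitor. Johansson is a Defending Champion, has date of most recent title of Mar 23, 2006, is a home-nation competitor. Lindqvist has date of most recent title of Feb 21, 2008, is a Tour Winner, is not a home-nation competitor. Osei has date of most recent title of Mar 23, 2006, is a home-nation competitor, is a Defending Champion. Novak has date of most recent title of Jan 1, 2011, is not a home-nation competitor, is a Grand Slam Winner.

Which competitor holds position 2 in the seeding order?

Osei

By status category: Johansson and Osei (Defending Champion); then Novak (Grand Slam Winner); then Lindqvist (Tour Winner); then Sato (Qualifier).
Johansson and Osei both have date of most recent title Mar 23, 2006, so the next rule applies.
Johansson and Osei are each a home-nation competitor, so the next rule applies.
Among Johansson and Osei, alphabetically by surname: Johansson before Osei.
Order: Johansson, Osei, Novak, Lindqvist, Sato.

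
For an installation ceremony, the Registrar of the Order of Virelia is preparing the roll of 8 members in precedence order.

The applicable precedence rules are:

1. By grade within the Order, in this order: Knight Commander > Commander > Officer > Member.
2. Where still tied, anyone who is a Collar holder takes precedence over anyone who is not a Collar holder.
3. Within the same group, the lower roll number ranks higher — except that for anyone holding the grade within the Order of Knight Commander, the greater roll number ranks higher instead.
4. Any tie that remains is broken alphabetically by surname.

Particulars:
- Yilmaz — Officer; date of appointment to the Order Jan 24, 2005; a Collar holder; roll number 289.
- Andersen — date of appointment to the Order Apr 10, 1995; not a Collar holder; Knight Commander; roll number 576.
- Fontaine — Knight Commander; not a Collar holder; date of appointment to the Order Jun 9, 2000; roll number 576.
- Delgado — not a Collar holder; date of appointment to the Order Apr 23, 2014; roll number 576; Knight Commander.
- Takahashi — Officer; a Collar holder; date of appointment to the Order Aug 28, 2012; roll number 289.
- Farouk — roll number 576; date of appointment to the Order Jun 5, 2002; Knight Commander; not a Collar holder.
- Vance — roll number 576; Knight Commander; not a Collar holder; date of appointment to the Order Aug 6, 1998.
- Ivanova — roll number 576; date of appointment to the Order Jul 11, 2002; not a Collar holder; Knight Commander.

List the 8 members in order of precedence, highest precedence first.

Andersen, Delgado, Farouk, Fontaine, Ivanova, Vance, Takahashi, Yilmaz

By grade within the Order: Andersen, Delgado, Farouk, Fontaine, Ivanova and Vance (Knight Commander); then Takahashi and Yilmaz (Officer).
Andersen, Delgado, Farouk, Fontaine, Ivanova and Vance are each not a Collar holder, so the next rule applies.
Andersen, Delgado, Farouk, Fontaine, Ivanova and Vance all have roll number 576, so the next rule applies.
Among Andersen, Delgado, Farouk, Fontaine, Ivanova and Vance, alphabetically by surname: Andersen before Delgado before Farouk before Fontaine before Ivanova before Vance.
Takahashi and Yilmaz are each a Collar holder, so the next rule applies.
Takahashi and Yilmaz both have roll number 289, so the next rule applies.
Among Takahashi and Yilmaz, alphabetically by surname: Takahashi before Yilmaz.
Full order: Andersen, Delgado, Farouk, Fontaine, Ivanova, Vance, Takahashi, Yilmaz.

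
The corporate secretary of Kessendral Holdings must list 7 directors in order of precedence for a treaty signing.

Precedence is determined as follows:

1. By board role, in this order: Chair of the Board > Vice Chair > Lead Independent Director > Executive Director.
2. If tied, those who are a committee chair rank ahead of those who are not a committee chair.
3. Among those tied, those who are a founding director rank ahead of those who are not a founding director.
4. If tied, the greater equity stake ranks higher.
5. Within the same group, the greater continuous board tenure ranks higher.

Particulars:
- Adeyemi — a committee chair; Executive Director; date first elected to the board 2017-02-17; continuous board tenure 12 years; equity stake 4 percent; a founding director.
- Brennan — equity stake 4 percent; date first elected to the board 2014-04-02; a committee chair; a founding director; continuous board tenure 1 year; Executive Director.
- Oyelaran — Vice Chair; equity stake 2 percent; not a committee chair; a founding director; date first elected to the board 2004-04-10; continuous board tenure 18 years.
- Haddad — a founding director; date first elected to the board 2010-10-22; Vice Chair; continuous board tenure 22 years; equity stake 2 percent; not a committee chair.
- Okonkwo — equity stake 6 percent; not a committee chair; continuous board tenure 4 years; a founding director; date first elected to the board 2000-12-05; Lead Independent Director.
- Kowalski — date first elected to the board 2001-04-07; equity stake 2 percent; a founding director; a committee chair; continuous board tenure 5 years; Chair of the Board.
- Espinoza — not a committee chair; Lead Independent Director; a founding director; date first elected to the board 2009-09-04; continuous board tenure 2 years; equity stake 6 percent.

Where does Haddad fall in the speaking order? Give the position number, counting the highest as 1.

2

By board role: Kowalski (Chair of the Board); then Haddad and Oyelaran (Vice Chair); then Okonkwo and Espinoza (Lead Independent Director); then Adeyemi and Brennan (Executive Director).
Haddad and Oyelaran are each not a committee chair, so the next rule applies.
Haddad and Oyelaran are each a founding director, so the next rule applies.
Haddad and Oyelaran both have equity stake 2 percent, so the next rule applies.
Among Haddad and Oyelaran, by continuous board tenure (higher first): Haddad (22 years) before Oyelaran (18 years).
Okonkwo and Espinoza are each not a committee chair, so the next rule applies.
Okonkwo and Espinoza are each a founding director, so the next rule applies.
Okonkwo and Espinoza both have equity stake 6 percent, so the next rule applies.
Among Okonkwo and Espinoza, by continuous board tenure (higher first): Okonkwo (4 years) before Espinoza (2 years).
Adeyemi and Brennan are each a committee chair, so the next rule applies.
Adeyemi and Brennan are each a founding director, so the next rule applies.
Adeyemi and Brennan both have equity stake 4 percent, so the next rule applies.
Among Adeyemi and Brennan, by continuous board tenure (higher first): Adeyemi (12 years) before Brennan (1 year).
Order: Kowalski, Haddad, Oyelaran, Okonkwo, Espinoza, Adeyemi, Brennan. So position 2.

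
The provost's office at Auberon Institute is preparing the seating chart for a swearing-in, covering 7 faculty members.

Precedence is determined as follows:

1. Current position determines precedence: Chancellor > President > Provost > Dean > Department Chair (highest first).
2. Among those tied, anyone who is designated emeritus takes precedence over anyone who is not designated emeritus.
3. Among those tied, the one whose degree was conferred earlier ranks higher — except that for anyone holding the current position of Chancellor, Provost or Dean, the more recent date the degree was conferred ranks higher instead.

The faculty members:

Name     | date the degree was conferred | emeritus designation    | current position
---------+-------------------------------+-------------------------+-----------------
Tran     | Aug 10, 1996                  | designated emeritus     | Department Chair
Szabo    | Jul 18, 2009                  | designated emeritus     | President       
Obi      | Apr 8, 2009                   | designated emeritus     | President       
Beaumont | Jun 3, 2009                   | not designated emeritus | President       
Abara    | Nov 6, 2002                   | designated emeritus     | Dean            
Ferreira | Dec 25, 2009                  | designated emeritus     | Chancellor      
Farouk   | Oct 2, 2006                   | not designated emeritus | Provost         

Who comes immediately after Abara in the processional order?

Tran

By current position: Ferreira (Chancellor); then Obi, Szabo and Beaumont (President); then Farouk (Provost); then Abara (Dean); then Tran (Department Chair).
Among Obi, Szabo and Beaumont, designated emeritus before not designated emeritus: Obi and Szabo (designated emeritus) before Beaumont (not designated emeritus).
Among Obi and Szabo, by date the degree was conferred (earlier first): Obi (Apr 8, 2009) before Szabo (Jul 18, 2009).
Order: Ferreira, Obi, Szabo, Beaumont, Farouk, Abara, Tran.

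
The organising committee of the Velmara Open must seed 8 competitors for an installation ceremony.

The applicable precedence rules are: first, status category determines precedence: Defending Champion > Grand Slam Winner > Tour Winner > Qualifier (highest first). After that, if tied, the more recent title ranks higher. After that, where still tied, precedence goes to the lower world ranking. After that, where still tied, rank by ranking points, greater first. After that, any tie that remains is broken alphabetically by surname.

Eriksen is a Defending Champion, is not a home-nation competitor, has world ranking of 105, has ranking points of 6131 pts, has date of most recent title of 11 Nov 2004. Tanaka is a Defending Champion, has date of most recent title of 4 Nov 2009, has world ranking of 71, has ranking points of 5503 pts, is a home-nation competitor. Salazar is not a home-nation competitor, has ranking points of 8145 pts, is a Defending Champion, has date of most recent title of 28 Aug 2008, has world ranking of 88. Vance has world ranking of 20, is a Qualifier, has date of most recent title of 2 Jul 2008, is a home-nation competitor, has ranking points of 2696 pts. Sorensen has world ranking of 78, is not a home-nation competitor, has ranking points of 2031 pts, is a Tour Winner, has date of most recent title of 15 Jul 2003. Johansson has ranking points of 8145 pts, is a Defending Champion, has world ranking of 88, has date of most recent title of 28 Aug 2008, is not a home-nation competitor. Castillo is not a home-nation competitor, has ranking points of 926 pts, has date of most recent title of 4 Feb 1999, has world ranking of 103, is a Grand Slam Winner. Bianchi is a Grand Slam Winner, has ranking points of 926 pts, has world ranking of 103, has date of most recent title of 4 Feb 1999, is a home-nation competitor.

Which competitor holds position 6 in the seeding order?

Castillo

By status category: Tanaka, Johansson, Salazar and Eriksen (Defending Champion); then Bianchi and Castillo (Grand Slam Winner); then Sorensen (Tour Winner); then Vance (Qualifier).
Among Tanaka, Johansson, Salazar and Eriksen, by date of most recent title (later first): Tanaka (4 Nov 2009) before Johansson and Salazar (28 Aug 2008) before Eriksen (11 Nov 2004).
Johansson and Salazar both have world ranking 88, so the next rule applies.
Johansson and Salazar both have ranking points 8145 pts, so the next rule applies.
Among Johansson and Salazar, alphabetically by surname: Johansson before Salazar.
Bianchi and Castillo both have date of most recent title 4 Feb 1999, so the next rule applies.
Bianchi and Castillo both have world ranking 103, so the next rule applies.
Bianchi and Castillo both have ranking points 926 pts, so the next rule applies.
Among Bianchi and Castillo, alphabetically by surname: Bianchi before Castillo.
Order: Tanaka, Johansson, Salazar, Eriksen, Bianchi, Castillo, Sorensen, Vance.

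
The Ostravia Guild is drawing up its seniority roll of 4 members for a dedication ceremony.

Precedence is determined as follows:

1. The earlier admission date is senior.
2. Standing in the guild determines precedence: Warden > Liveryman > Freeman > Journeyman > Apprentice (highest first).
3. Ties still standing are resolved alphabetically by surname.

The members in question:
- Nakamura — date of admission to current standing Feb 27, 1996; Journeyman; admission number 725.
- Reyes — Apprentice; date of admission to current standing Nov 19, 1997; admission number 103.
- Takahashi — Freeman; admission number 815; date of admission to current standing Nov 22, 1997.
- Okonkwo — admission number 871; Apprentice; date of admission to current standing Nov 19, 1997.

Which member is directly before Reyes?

Okonkwo

By date of admission to current standing (earlier first): Nakamura (Feb 27, 1996); then Okonkwo and Reyes (both Nov 19, 1997); then Takahashi (Nov 22, 1997).
Okonkwo and Reyes are each Apprentice, so the next rule applies.
Among Okonkwo and Reyes, alphabetically by surname: Okonkwo before Reyes.
Order: Nakamura, Okonkwo, Reyes, Takahashi.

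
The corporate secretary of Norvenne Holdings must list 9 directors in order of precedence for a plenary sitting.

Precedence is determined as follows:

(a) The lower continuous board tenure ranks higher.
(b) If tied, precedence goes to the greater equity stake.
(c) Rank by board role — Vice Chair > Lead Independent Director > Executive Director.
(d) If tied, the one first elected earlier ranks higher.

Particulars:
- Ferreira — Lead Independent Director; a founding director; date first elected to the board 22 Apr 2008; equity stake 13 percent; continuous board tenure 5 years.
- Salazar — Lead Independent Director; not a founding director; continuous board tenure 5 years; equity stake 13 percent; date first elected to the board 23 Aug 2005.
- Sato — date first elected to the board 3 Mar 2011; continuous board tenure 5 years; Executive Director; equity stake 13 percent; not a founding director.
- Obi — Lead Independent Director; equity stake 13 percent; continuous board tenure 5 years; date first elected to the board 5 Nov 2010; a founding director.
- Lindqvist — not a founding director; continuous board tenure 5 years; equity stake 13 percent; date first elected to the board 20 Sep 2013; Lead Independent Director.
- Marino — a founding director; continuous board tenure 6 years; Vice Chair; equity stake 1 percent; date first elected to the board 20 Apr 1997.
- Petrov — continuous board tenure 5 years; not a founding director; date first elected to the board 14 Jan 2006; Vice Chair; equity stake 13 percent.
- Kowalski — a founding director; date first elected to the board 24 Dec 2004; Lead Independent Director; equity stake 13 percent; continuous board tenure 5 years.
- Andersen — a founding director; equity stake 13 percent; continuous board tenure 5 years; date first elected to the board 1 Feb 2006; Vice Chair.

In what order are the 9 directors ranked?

By continuous board tenure (lower first): Petrov, Andersen, Kowalski, Salazar, Ferreira, Obi, Lindqvist and Sato (each 5 years); then Marino (6 years).
Petrov, Andersen, Kowalski, Salazar, Ferreira, Obi, Lindqvist and Sato all have equity stake 13 percent, so the next rule applies.
Among Petrov, Andersen, Kowalski, Salazar, Ferreira, Obi, Lindqvist and Sato, by board role: Petrov and Andersen (Vice Chair) before Kowalski, Salazar, Ferreira, Obi and Lindqvist (Lead Independent Director) before Sato (Executive Director).
Among Petrov and Andersen, by date first elected to the board (earlier first): Petrov (14 Jan 2006) before Andersen (1 Feb 2006).
Among Kowalski, Salazar, Ferreira, Obi and Lindqvist, by date first elected to the board (earlier first): Kowalski (24 Dec 2004) before Salazar (23 Aug 2005) before Ferreira (22 Apr 2008) before Obi (5 Nov 2010) before Lindqvist (20 Sep 2013).
Full order: Petrov, Andersen, Kowalski, Salazar, Ferreira, Obi, Lindqvist, Sato, Marino.

Petrov, Andersen, Kowalski, Salazar, Ferreira, Obi, Lindqvist, Sato, Marino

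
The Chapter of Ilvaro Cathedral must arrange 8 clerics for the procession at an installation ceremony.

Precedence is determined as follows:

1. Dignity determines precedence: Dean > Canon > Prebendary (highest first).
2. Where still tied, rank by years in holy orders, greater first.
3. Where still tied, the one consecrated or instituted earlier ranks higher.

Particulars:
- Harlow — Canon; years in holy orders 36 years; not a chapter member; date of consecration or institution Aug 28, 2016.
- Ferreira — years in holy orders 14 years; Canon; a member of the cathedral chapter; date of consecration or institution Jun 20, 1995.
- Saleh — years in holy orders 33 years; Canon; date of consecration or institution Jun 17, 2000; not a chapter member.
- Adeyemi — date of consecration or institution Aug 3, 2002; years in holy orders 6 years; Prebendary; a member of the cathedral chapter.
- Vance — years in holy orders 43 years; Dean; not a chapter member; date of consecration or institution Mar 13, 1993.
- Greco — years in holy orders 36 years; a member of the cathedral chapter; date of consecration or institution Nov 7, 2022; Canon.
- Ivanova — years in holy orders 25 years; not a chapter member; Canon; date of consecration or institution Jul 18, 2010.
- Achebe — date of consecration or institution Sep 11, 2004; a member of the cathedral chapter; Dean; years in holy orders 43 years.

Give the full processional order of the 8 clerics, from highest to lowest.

By dignity: Vance and Achebe (Dean); then Harlow, Greco, Saleh, Ivanova and Ferreira (Canon); then Adeyemi (Prebendary).
Vance and Achebe both have years in holy orders 43 years, so the next rule applies.
Among Vance and Achebe, by date of consecration or institution (earlier first): Vance (Mar 13, 1993) before Achebe (Sep 11, 2004).
Among Harlow, Greco, Saleh, Ivanova and Ferreira, by years in holy orders (higher first): Harlow and Greco (36 years) before Saleh (33 years) before Ivanova (25 years) before Ferreira (14 years).
Among Harlow and Greco, by date of consecration or institution (earlier first): Harlow (Aug 28, 2016) before Greco (Nov 7, 2022).
Full order: Vance, Achebe, Harlow, Greco, Saleh, Ivanova, Ferreira, Adeyemi.

Vance, Achebe, Harlow, Greco, Saleh, Ivanova, Ferreira, Adeyemi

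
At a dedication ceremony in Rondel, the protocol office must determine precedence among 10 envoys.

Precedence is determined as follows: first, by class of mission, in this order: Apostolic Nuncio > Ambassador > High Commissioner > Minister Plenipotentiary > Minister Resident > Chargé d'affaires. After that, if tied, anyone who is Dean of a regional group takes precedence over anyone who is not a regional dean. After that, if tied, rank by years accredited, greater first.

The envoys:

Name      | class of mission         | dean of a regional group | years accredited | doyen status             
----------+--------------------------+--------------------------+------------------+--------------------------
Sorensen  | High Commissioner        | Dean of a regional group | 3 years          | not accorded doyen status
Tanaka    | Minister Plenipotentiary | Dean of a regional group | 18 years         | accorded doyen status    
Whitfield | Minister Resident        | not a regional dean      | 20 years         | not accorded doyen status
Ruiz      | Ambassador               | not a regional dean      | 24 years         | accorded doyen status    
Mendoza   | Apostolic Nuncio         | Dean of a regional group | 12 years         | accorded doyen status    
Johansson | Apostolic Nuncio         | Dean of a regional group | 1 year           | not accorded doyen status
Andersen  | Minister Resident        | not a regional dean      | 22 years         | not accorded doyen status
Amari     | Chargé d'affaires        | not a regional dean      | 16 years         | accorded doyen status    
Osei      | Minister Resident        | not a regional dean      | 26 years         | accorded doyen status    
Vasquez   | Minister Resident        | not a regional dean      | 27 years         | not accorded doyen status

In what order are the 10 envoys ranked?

By class of mission: Mendoza and Johansson (Apostolic Nuncio); then Ruiz (Ambassador); then Sorensen (High Commissioner); then Tanaka (Minister Plenipotentiary); then Vasquez, Osei, Andersen and Whitfield (Minister Resident); then Amari (Chargé d'affaires).
Mendoza and Johansson are each Dean of a regional group, so the next rule applies.
Among Mendoza and Johansson, by years accredited (higher first): Mendoza (12 years) before Johansson (1 year).
Vasquez, Osei, Andersen and Whitfield are each not a regional dean, so the next rule applies.
Among Vasquez, Osei, Andersen and Whitfield, by years accredited (higher first): Vasquez (27 years) before Osei (26 years) before Andersen (22 years) before Whitfield (20 years).
Full order: Mendoza, Johansson, Ruiz, Sorensen, Tanaka, Vasquez, Osei, Andersen, Whitfield, Amari.

Mendoza, Johansson, Ruiz, Sorensen, Tanaka, Vasquez, Osei, Andersen, Whitfield, Amari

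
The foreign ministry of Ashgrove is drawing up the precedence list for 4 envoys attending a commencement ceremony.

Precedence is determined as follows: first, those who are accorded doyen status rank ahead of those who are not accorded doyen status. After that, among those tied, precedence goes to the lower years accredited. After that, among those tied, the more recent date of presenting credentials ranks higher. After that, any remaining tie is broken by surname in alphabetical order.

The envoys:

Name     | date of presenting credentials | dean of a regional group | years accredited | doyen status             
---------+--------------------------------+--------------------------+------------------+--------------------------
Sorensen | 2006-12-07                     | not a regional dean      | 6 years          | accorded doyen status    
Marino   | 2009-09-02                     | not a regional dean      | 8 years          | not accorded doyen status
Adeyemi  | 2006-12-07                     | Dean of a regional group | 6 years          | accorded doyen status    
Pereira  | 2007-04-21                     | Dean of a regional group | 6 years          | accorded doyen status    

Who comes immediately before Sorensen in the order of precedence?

Adeyemi

By the first rule: Pereira, Adeyemi and Sorensen (each accorded doyen status); then Marino (not accorded doyen status).
Pereira, Adeyemi and Sorensen all have years accredited 6 years, so the next rule applies.
Among Pereira, Adeyemi and Sorensen, by date of presenting credentials (later first): Pereira (2007-04-21) before Adeyemi and Sorensen (2006-12-07).
Among Adeyemi and Sorensen, alphabetically by surname: Adeyemi before Sorensen.
Order: Pereira, Adeyemi, Sorensen, Marino.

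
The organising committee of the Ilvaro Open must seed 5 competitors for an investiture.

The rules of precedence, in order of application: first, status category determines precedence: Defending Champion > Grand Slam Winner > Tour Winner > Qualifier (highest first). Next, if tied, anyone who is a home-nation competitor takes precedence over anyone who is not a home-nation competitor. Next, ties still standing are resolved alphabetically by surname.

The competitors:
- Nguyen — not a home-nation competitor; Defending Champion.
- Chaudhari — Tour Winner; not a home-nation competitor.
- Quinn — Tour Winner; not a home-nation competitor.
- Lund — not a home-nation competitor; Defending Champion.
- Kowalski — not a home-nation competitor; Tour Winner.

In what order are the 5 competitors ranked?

By status category: Lund and Nguyen (Defending Champion); then Chaudhari, Kowalski and Quinn (Tour Winner).
Lund and Nguyen are each not a home-nation competitor, so the next rule applies.
Among Lund and Nguyen, alphabetically by surname: Lund before Nguyen.
Chaudhari, Kowalski and Quinn are each not a home-nation competitor, so the next rule applies.
Among Chaudhari, Kowalski and Quinn, alphabetically by surname: Chaudhari before Kowalski before Quinn.
Full order: Lund, Nguyen, Chaudhari, Kowalski, Quinn.

Lund, Nguyen, Chaudhari, Kowalski, Quinn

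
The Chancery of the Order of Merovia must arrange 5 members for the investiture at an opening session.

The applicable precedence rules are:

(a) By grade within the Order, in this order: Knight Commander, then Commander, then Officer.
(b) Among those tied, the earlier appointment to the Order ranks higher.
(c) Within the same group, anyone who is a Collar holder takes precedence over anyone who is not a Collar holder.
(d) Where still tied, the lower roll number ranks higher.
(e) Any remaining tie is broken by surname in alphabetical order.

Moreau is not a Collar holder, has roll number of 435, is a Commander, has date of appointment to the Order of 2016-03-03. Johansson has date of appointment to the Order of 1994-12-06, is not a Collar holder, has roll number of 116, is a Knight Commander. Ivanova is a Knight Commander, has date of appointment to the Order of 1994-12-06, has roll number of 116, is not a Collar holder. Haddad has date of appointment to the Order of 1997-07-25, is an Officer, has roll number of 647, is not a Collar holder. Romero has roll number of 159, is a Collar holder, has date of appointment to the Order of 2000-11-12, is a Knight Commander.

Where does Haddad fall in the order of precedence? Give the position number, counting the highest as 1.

By grade within the Order: Ivanova, Johansson and Romero (Knight Commander); then Moreau (Commander); then Haddad (Officer).
Among Ivanova, Johansson and Romero, by date of appointment to the Order (earlier first): Ivanova and Johansson (1994-12-06) before Romero (2000-11-12).
Ivanova and Johansson are each not a Collar holder, so the next rule applies.
Ivanova and Johansson both have roll number 116, so the next rule applies.
Among Ivanova and Johansson, alphabetically by surname: Ivanova before Johansson.
Order: Ivanova, Johansson, Romero, Moreau, Haddad. So position 5.

5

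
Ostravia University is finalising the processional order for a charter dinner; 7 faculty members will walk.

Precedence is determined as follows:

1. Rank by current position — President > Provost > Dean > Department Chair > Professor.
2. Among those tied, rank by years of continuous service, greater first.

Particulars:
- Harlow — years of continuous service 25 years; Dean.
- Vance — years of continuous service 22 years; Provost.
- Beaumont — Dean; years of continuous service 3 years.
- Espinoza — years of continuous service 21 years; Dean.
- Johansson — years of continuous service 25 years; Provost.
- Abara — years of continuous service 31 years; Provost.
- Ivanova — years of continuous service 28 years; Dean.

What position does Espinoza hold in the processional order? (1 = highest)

By current position: Abara, Johansson and Vance (Provost); then Ivanova, Harlow, Espinoza and Beaumont (Dean).
Among Abara, Johansson and Vance, by years of continuous service (higher first): Abara (31 years) before Johansson (25 years) before Vance (22 years).
Among Ivanova, Harlow, Espinoza and Beaumont, by years of continuous service (higher first): Ivanova (28 years) before Harlow (25 years) before Espinoza (21 years) before Beaumont (3 years).
Order: Abara, Johansson, Vance, Ivanova, Harlow, Espinoza, Beaumont. So position 6.

6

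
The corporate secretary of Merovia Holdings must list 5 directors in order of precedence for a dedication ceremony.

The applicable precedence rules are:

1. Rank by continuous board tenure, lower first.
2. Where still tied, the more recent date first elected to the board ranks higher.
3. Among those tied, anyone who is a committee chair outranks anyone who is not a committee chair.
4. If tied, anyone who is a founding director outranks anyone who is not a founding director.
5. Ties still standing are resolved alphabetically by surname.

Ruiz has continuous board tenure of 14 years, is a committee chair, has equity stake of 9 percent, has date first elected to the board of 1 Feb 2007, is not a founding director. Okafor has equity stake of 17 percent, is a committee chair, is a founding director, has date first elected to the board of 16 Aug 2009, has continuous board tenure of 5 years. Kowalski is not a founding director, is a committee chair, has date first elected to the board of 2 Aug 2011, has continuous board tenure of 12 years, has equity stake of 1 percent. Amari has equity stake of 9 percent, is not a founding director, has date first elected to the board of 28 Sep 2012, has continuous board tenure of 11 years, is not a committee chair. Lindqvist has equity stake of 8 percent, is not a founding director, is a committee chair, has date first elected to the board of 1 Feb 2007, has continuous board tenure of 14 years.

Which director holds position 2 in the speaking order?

By continuous board tenure (lower first): Okafor (5 years); then Amari (11 years); then Kowalski (12 years); then Lindqvist and Ruiz (both 14 years).
Lindqvist and Ruiz both have date first elected to the board 1 Feb 2007, so the next rule applies.
Lindqvist and Ruiz are each a committee chair, so the next rule applies.
Lindqvist and Ruiz are each not a founding director, so the next rule applies.
Among Lindqvist and Ruiz, alphabetically by surname: Lindqvist before Ruiz.
Order: Okafor, Amari, Kowalski, Lindqvist, Ruiz.

Amari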